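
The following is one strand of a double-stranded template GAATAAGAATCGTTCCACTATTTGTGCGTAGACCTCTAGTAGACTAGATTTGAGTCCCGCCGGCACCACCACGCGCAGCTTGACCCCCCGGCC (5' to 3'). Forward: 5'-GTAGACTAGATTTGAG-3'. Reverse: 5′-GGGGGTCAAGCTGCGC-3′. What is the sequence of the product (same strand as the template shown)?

Scanning the template, GTAGACTAGATTTGAG occurs at positions 39–54; this primer anneals to the bottom strand there with its 3' end pointing downstream.
Reverse complement of the reverse primer: GCGCAGCTTGACCCCC. This occurs on the top strand at positions 73–88.
The product is the template from position 39 through 88 (50 bp).

5'-GTAGACTAGATTTGAGTCCCGCCGGCACCACCACGCGCAGCTTGACCCCC-3'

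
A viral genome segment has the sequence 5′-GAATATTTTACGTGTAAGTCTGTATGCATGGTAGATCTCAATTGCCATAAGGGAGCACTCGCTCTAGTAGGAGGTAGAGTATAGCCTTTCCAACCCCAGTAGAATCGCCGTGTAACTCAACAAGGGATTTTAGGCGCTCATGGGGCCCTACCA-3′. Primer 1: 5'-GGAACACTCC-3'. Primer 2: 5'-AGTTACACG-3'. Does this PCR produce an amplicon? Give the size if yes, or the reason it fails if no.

No product — primer 1 has no binding site in the template.

Primer 1 (GGAACACTCC) does not match the top strand, and its reverse complement GGAGTGTTCC does not match either.
With no annealing site for primer 1, no amplification occurs.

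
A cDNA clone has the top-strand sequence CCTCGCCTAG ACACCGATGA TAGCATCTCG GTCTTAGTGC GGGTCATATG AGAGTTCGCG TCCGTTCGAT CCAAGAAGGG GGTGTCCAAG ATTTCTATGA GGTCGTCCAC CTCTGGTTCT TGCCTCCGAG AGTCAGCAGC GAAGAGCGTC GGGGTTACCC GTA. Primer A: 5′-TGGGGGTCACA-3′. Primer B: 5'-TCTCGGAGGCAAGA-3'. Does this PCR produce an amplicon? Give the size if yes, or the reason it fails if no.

No product — primer A has no binding site in the template.

Primer A (TGGGGGTCACA) does not match the top strand, and its reverse complement TGTGACCCCCA does not match either.
With no annealing site for primer A, no amplification occurs.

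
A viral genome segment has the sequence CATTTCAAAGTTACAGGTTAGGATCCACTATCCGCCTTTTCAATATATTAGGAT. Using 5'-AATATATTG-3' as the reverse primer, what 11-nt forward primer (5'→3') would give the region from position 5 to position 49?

The reverse primer's reverse complement CAATATATT matches the template at positions 41–49; the product starts at position 5.
The forward primer is identical to the top strand over positions 5–15: TCAAAGTTACA.

5'-TCAAAGTTACA-3'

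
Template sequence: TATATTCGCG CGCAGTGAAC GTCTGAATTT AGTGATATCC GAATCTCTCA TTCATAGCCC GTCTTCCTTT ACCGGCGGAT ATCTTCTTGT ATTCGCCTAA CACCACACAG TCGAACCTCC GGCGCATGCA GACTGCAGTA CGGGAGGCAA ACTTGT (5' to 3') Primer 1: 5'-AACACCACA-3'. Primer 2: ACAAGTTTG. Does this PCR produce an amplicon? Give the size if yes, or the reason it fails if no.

Primer 1 (AACACCACA) matches the top strand at positions 99–107; it acts as a forward primer.
Primer 2's reverse complement is CAAACTTGT, matching the top strand at positions 148–156; it acts as a reverse primer.
The 3' ends face each other across positions 99–156, giving a 58 bp product.

Yes — a 58 bp product.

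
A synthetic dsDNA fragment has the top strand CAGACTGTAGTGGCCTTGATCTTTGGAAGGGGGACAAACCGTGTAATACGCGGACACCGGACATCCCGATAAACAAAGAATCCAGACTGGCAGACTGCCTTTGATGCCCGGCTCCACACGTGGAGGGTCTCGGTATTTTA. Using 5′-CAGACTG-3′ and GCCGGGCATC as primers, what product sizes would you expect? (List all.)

112 bp, 30 bp, 22 bp

The forward primer CAGACTG matches the top strand at positions 1–7, 83–89, 91–97.
The reverse primer's reverse complement is GATGCCCGGC, matching at positions 103–112.
Each forward site pairs with the reverse site to give a product ending at position 112: sizes 112, 30, 22 bp.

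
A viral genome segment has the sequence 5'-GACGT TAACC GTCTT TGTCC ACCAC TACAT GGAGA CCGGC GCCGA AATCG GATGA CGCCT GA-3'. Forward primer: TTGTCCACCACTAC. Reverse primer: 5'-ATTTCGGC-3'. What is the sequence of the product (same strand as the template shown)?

5'-TTGTCCACCACTACATGGAGACCGGCGCCGAAAT-3'

Scanning the template, TTGTCCACCACTAC occurs at positions 15–28; this primer anneals to the bottom strand there with its 3' end pointing downstream.
Reverse complement of the reverse primer: GCCGAAAT. This occurs on the top strand at positions 41–48.
The product is the template from position 15 through 48 (34 bp).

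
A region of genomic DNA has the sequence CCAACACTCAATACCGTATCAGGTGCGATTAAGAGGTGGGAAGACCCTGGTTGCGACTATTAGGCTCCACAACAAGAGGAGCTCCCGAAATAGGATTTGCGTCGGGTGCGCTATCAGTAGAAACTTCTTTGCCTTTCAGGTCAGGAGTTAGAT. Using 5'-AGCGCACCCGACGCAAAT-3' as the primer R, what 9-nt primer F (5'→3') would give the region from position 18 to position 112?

The reverse primer's reverse complement ATTTGCGTCGGGTGCGCT matches the template at positions 95–112; the product starts at position 18.
The forward primer is identical to the top strand over positions 18–26: ATCAGGTGC.

5'-ATCAGGTGC-3'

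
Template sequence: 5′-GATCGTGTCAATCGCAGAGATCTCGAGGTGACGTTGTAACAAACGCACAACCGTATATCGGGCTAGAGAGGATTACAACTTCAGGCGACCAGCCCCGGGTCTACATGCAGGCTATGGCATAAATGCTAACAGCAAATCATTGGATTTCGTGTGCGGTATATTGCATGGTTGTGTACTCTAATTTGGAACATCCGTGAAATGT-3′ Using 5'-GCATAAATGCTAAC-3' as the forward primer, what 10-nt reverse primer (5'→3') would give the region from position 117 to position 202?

5'-ACATTTCACG-3'

The product's 3' end on the top strand is position 202.
The reverse primer anneals to the top strand over positions 193–202, i.e. to CGTGAAATGT.
Its sequence written 5'→3' is the reverse complement: ACATTTCACG.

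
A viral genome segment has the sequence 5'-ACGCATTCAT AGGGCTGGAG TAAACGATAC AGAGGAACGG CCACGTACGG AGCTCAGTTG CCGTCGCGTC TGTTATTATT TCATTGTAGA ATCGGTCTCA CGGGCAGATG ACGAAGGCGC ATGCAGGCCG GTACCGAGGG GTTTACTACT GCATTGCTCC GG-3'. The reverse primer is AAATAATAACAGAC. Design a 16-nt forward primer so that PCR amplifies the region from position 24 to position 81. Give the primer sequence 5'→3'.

The reverse primer's reverse complement GTCTGTTATTATTT matches the template at positions 68–81; the product starts at position 24.
The forward primer is identical to the top strand over positions 24–39: ACGATACAGAGGAACG.

5'-ACGATACAGAGGAACG-3'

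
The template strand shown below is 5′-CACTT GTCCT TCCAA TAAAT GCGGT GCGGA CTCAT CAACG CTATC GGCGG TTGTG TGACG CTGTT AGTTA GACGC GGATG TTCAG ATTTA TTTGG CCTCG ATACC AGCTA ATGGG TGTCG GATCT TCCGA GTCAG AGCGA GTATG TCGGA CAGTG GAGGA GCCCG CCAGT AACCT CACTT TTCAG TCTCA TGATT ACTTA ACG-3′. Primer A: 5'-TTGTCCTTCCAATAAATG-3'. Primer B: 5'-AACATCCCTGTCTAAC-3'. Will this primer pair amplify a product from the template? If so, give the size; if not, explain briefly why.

Primer B (AACATCCCTGTCTAAC) does not match the top strand, and its reverse complement GTTAGACAGGGATGTT does not match either.
With no annealing site for primer B, no amplification occurs.

No product — primer B has no binding site in the template.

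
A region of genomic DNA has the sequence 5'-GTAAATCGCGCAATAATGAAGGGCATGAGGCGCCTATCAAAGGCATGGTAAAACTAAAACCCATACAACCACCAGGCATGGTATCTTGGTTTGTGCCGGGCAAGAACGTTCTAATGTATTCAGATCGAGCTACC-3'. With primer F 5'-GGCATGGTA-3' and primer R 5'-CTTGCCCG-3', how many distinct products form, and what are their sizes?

The forward primer GGCATGGTA matches the top strand at positions 42–50, 75–83.
The reverse primer's reverse complement is CGGGCAAG, matching at positions 97–104.
Each forward site pairs with the reverse site to give a product ending at position 104: sizes 63, 30 bp.

Two products: 63 bp, 30 bp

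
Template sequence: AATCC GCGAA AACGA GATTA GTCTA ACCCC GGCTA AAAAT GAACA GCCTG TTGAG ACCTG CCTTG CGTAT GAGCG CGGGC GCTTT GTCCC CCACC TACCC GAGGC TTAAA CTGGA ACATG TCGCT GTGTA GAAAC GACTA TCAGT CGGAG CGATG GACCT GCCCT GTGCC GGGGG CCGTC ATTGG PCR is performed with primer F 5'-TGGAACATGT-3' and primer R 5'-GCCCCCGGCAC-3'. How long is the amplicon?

65 bp

Forward primer TGGAACATGT is found on the top strand at positions 112–121.
Taking the reverse complement of GCCCCCGGCAC gives GTGCCGGGGGC, found at positions 166–176 on the template; the primer anneals here to the top strand with its 3' end pointing upstream.
The product runs from position 112 to position 176, so its length is 176 − 112 + 1 = 65 bp.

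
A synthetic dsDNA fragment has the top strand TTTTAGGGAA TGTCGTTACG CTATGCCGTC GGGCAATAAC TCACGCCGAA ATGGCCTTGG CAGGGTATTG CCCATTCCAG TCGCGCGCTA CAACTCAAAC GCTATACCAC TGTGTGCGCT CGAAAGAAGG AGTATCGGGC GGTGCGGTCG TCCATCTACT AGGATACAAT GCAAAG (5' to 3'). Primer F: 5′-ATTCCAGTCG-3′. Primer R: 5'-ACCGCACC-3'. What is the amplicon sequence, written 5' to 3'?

Scanning the template, ATTCCAGTCG occurs at positions 74–83; this primer anneals to the bottom strand there with its 3' end pointing downstream.
The reverse primer's reverse complement is GGTGCGGT, which matches the template at positions 141–148.
The product is the template from position 74 through 148 (75 bp).

5'-ATTCCAGTCGCGCGCTACAACTCAAACGCTATACCACTGTGTGCGCTCGAAAGAAGGAGTATCGGGCGGTGCGGT-3'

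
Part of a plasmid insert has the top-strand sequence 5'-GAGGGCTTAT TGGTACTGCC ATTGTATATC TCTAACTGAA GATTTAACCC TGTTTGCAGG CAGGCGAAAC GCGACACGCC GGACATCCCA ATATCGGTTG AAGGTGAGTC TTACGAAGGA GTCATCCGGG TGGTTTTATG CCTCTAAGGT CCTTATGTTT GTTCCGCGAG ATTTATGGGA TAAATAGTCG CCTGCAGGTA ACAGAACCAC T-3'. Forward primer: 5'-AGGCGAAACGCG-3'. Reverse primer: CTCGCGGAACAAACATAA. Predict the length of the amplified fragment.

109 bp

The forward primer matches the template at positions 62–73.
The reverse primer's reverse complement is TTATGTTTGTTCCGCGAG, which matches the template at positions 153–170.
The product runs from position 62 to position 170, so its length is 170 − 62 + 1 = 109 bp.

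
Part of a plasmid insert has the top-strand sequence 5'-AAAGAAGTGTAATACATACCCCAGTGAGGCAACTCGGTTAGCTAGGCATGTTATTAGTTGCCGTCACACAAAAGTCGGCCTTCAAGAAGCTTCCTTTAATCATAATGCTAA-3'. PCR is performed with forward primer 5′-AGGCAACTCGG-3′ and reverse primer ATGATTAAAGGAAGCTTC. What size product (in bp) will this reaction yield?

77 bp

Scanning the template, AGGCAACTCGG occurs at positions 27–37; this primer anneals to the bottom strand there with its 3' end pointing downstream.
The reverse primer's reverse complement is GAAGCTTCCTTTAATCAT, which matches the template at positions 86–103.
The product runs from position 27 to position 103, so its length is 103 − 27 + 1 = 77 bp.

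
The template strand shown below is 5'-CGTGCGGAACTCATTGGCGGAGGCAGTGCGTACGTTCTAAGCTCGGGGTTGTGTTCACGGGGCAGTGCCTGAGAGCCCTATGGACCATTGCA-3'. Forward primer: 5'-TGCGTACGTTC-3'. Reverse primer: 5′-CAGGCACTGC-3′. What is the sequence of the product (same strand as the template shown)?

The forward primer matches the template at positions 27–37.
The reverse primer's reverse complement is GCAGTGCCTG, which matches the template at positions 62–71.
The product is the template from position 27 through 71 (45 bp).

5'-TGCGTACGTTCTAAGCTCGGGGTTGTGTTCACGGGGCAGTGCCTG-3'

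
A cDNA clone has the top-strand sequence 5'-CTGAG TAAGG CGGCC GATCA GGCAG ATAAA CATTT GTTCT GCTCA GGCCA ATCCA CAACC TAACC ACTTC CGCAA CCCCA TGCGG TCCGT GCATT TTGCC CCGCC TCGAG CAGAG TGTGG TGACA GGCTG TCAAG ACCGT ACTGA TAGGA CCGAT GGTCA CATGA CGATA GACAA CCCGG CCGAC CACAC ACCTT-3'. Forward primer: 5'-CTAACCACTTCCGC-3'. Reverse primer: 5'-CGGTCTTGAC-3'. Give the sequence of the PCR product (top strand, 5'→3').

Scanning the template, CTAACCACTTCCGC occurs at positions 60–73; this primer anneals to the bottom strand there with its 3' end pointing downstream.
Taking the reverse complement of CGGTCTTGAC gives GTCAAGACCG, found at positions 130–139 on the template; the primer anneals here to the top strand with its 3' end pointing upstream.
The product is the template from position 60 through 139 (80 bp).

5'-CTAACCACTTCCGCAACCCCATGCGGTCCGTGCATTTTGCCCCGCCTCGAGCAGAGTGTGGTGACAGGCTGTCAAGACCG-3'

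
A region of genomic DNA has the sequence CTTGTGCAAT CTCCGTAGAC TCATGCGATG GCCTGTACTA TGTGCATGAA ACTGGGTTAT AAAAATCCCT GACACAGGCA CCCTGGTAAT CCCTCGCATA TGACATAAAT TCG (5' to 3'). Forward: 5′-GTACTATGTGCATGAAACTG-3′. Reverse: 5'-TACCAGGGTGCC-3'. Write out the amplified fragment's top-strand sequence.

The forward primer matches the template at positions 35–54.
Reverse complement of the reverse primer: GGCACCCTGGTA. This occurs on the top strand at positions 77–88.
The product is the template from position 35 through 88 (54 bp).

5'-GTACTATGTGCATGAAACTGGGTTATAAAAATCCCTGACACAGGCACCCTGGTA-3'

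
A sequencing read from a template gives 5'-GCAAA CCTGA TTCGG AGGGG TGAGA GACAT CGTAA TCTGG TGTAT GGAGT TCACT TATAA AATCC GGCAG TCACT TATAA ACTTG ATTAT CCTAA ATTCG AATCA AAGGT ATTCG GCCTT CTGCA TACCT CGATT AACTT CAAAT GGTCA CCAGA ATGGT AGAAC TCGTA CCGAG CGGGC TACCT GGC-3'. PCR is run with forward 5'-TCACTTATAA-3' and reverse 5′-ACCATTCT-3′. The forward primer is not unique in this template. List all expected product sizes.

The forward primer TCACTTATAA matches the top strand at positions 51–60, 71–80.
The reverse primer's reverse complement is AGAATGGT, matching at positions 153–160.
Each forward site pairs with the reverse site to give a product ending at position 160: sizes 110, 90 bp.

110 bp, 90 bp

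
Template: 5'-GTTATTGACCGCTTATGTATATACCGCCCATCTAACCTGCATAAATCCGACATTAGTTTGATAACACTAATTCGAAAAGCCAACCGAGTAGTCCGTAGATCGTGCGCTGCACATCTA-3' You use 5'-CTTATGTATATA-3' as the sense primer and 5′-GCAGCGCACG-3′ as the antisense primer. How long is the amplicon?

99 bp

Scanning the template, CTTATGTATATA occurs at positions 12–23; this primer anneals to the bottom strand there with its 3' end pointing downstream.
The reverse primer's reverse complement is CGTGCGCTGC, which matches the template at positions 101–110.
Amplicon spans positions 12–110: 99 bp.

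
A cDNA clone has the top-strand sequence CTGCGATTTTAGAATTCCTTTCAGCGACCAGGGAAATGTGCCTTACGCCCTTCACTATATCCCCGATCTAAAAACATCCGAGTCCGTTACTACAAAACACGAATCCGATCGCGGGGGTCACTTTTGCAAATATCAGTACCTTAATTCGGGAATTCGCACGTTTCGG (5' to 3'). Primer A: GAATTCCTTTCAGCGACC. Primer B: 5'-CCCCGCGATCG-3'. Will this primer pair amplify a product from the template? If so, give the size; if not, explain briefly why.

Yes — a 105 bp product.

Primer A (GAATTCCTTTCAGCGACC) matches the top strand at positions 12–29; it acts as a forward primer.
Primer B's reverse complement is CGATCGCGGGG, matching the top strand at positions 106–116; it acts as a reverse primer.
The 3' ends face each other across positions 12–116, giving a 105 bp product.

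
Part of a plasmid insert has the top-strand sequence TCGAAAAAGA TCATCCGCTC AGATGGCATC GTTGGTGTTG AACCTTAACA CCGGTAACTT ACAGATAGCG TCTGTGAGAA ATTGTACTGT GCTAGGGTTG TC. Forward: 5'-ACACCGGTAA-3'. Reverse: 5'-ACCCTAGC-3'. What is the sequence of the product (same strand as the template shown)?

The forward primer matches the template at positions 48–57.
The reverse primer's reverse complement is GCTAGGGT, which matches the template at positions 91–98.
The product is the template from position 48 through 98 (51 bp).

5'-ACACCGGTAACTTACAGATAGCGTCTGTGAGAAATTGTACTGTGCTAGGGT-3'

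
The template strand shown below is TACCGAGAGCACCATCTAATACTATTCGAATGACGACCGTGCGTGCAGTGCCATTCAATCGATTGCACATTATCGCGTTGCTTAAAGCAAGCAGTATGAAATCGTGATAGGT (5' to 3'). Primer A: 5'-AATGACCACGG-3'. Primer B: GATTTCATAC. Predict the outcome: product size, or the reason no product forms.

No product — primer A has no binding site in the template.

Primer A (AATGACCACGG) does not match the top strand, and its reverse complement CCGTGGTCATT does not match either.
With no annealing site for primer A, no amplification occurs.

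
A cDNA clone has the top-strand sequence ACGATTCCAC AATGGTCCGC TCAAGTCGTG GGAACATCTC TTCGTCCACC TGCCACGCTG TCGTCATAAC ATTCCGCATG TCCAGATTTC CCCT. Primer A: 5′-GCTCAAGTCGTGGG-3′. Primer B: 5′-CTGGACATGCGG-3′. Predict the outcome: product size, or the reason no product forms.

Yes — a 67 bp product.

Primer A (GCTCAAGTCGTGGG) matches the top strand at positions 19–32; it acts as a forward primer.
Primer B's reverse complement is CCGCATGTCCAG, matching the top strand at positions 74–85; it acts as a reverse primer.
The 3' ends face each other across positions 19–85, giving a 67 bp product.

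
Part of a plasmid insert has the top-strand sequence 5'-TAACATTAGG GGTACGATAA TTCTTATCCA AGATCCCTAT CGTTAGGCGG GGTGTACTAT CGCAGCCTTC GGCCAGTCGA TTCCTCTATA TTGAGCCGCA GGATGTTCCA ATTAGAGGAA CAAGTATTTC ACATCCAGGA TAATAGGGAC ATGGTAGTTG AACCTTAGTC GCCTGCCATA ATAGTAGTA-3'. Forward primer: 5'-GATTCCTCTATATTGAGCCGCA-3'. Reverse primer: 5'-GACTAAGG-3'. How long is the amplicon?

Forward primer GATTCCTCTATATTGAGCCGCA is found on the top strand at positions 79–100.
Taking the reverse complement of GACTAAGG gives CCTTAGTC, found at positions 163–170 on the template; the primer anneals here to the top strand with its 3' end pointing upstream.
The product runs from position 79 to position 170, so its length is 170 − 79 + 1 = 92 bp.

92 bp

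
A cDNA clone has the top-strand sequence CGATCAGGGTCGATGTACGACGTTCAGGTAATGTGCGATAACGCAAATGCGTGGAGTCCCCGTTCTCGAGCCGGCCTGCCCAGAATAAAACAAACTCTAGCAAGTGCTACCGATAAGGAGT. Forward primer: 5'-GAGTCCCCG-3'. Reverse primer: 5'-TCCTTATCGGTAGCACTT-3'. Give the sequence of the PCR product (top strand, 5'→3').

5'-GAGTCCCCGTTCTCGAGCCGGCCTGCCCAGAATAAAACAAACTCTAGCAAGTGCTACCGATAAGGA-3'

The forward primer matches the template at positions 54–62.
Taking the reverse complement of TCCTTATCGGTAGCACTT gives AAGTGCTACCGATAAGGA, found at positions 102–119 on the template; the primer anneals here to the top strand with its 3' end pointing upstream.
The product is the template from position 54 through 119 (66 bp).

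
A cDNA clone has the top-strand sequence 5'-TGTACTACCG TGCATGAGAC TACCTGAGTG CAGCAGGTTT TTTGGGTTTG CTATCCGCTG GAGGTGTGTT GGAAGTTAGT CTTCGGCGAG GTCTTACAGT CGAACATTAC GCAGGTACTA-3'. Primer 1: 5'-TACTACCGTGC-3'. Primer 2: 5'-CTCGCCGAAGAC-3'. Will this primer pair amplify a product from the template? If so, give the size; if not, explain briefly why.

Primer 1 (TACTACCGTGC) matches the top strand at positions 3–13; it acts as a forward primer.
Primer 2's reverse complement is GTCTTCGGCGAG, matching the top strand at positions 79–90; it acts as a reverse primer.
The 3' ends face each other across positions 3–90, giving an 88 bp product.

Yes — an 88 bp product.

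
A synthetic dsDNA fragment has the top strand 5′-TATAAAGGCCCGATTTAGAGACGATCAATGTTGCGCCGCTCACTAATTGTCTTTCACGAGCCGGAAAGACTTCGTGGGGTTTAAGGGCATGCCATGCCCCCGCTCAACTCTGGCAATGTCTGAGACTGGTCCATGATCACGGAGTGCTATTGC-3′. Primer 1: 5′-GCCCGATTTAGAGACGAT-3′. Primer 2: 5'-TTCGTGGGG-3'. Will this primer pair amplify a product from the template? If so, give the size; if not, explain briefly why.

No product — both primers anneal to the same strand and extend in the same direction.

Primer 1 (GCCCGATTTAGAGACGAT) matches the top strand at positions 8–25 (3' end points downstream).
Primer 2 (TTCGTGGGG) also matches the top strand directly, at positions 71–79 — its reverse complement CCCCACGAA is not present.
Both primers anneal to the bottom strand with 3' ends pointing the same way, so neither can prime synthesis back toward the other.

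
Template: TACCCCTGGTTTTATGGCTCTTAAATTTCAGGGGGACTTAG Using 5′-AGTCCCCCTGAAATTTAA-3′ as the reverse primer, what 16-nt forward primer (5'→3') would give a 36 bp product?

5'-CCCCTGGTTTTATGGC-3'

The reverse primer's reverse complement TTAAATTTCAGGGGGACT matches the template at positions 21–38, so the product ends at position 38.
A 36 bp product then starts at position 38 − 36 + 1 = 3.
The forward primer is identical to the top strand there: CCCCTGGTTTTATGGC.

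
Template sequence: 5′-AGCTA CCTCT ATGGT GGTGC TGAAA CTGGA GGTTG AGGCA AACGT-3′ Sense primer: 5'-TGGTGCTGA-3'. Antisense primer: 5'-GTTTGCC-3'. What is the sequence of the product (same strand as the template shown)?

Forward primer TGGTGCTGA is found on the top strand at positions 15–23.
Reverse complement of the reverse primer: GGCAAAC. This occurs on the top strand at positions 37–43.
The product is the template from position 15 through 43 (29 bp).

5'-TGGTGCTGAAACTGGAGGTTGAGGCAAAC-3'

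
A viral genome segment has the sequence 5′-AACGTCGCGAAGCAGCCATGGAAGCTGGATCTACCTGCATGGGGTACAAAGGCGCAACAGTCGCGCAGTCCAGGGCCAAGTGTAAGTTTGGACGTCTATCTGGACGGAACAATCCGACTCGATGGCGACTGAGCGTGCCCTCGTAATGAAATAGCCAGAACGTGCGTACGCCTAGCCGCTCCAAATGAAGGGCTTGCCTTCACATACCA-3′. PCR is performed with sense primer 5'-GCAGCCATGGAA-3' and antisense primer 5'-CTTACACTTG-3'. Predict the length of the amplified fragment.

75 bp

Scanning the template, GCAGCCATGGAA occurs at positions 12–23; this primer anneals to the bottom strand there with its 3' end pointing downstream.
Taking the reverse complement of CTTACACTTG gives CAAGTGTAAG, found at positions 77–86 on the template; the primer anneals here to the top strand with its 3' end pointing upstream.
Product length = (reverse-primer end) − (forward-primer start) + 1 = 86 − 12 + 1 = 75 bp.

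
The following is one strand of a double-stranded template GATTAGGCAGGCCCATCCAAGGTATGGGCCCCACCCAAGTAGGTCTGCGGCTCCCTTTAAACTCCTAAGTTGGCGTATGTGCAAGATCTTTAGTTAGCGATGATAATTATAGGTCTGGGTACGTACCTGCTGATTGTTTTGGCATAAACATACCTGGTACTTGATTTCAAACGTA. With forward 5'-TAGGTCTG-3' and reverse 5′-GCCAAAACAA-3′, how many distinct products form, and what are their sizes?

Two products: 104 bp, 34 bp

The forward primer TAGGTCTG matches the top strand at positions 40–47, 110–117.
The reverse primer's reverse complement is TTGTTTTGGC, matching at positions 134–143.
Each forward site pairs with the reverse site to give a product ending at position 143: sizes 104, 34 bp.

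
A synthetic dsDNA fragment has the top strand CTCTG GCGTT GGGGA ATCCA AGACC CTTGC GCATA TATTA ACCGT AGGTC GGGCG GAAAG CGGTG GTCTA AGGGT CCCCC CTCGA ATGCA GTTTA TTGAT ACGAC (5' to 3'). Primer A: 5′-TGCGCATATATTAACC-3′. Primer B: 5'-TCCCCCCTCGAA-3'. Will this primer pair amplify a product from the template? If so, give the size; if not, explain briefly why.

No product — both primers anneal to the same strand and extend in the same direction.

Primer A (TGCGCATATATTAACC) matches the top strand at positions 28–43 (3' end points downstream).
Primer B (TCCCCCCTCGAA) also matches the top strand directly, at positions 75–86 — its reverse complement TTCGAGGGGGGA is not present.
Both primers anneal to the bottom strand with 3' ends pointing the same way, so neither can prime synthesis back toward the other.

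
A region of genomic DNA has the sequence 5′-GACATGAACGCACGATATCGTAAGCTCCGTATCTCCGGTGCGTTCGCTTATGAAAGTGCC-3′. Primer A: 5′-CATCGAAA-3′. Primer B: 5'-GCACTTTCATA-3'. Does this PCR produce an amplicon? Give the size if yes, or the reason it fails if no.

No product — primer A has no binding site in the template.

Primer A (CATCGAAA) does not match the top strand, and its reverse complement TTTCGATG does not match either.
With no annealing site for primer A, no amplification occurs.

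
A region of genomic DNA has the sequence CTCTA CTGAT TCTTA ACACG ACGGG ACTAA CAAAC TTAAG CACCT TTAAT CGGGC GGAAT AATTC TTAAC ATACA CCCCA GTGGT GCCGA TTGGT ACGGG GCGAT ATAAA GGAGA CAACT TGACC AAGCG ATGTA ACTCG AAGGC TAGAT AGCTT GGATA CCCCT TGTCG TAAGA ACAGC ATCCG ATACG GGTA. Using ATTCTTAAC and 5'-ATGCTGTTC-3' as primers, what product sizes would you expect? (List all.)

The forward primer ATTCTTAAC matches the top strand at positions 9–17, 62–70.
The reverse primer's reverse complement is GAACAGCAT, matching at positions 174–182.
Each forward site pairs with the reverse site to give a product ending at position 182: sizes 174, 121 bp.

174 bp, 121 bp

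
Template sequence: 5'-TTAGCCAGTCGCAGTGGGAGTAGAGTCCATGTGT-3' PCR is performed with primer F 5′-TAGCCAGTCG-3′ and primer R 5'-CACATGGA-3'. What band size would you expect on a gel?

Forward primer TAGCCAGTCG is found on the top strand at positions 2–11.
Reverse complement of the reverse primer: TCCATGTG. This occurs on the top strand at positions 26–33.
The product runs from position 2 to position 33, so its length is 33 − 2 + 1 = 32 bp.

32 bp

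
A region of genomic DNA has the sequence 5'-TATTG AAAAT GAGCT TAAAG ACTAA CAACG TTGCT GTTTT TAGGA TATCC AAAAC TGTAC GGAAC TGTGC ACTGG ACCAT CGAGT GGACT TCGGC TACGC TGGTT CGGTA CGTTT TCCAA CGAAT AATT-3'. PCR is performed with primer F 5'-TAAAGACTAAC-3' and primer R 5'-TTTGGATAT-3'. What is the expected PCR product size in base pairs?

Scanning the template, TAAAGACTAAC occurs at positions 16–26; this primer anneals to the bottom strand there with its 3' end pointing downstream.
Taking the reverse complement of TTTGGATAT gives ATATCCAAA, found at positions 45–53 on the template; the primer anneals here to the top strand with its 3' end pointing upstream.
The product runs from position 16 to position 53, so its length is 53 − 16 + 1 = 38 bp.

38 bp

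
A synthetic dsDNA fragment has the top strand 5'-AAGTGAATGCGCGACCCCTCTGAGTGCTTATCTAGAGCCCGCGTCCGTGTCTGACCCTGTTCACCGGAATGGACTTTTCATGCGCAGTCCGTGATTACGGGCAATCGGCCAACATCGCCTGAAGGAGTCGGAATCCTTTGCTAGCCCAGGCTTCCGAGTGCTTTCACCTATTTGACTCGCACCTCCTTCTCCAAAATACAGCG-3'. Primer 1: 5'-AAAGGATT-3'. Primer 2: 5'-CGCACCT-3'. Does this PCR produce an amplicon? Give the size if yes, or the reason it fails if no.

No product — the primers' 3' ends point away from each other.

Primer 1 (AAAGGATT) has reverse complement AATCCTTT, which matches the top strand at positions 132–139; primer 1 anneals to the top strand there with its 3' end pointing upstream toward position 132.
Primer 2 (CGCACCT) matches the top strand directly at positions 178–184; it anneals to the bottom strand with its 3' end pointing downstream toward position 184.
The 3' ends diverge (primer 1 extends toward position 1, primer 2 toward position 203), so the primers never converge on a shared product.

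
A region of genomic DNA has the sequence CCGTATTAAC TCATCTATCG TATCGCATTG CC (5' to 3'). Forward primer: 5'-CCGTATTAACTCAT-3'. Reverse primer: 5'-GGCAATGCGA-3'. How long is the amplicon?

Forward primer CCGTATTAACTCAT is found on the top strand at positions 1–14.
The reverse primer's reverse complement is TCGCATTGCC, which matches the template at positions 23–32.
The product runs from position 1 to position 32, so its length is 32 − 1 + 1 = 32 bp.

32 bp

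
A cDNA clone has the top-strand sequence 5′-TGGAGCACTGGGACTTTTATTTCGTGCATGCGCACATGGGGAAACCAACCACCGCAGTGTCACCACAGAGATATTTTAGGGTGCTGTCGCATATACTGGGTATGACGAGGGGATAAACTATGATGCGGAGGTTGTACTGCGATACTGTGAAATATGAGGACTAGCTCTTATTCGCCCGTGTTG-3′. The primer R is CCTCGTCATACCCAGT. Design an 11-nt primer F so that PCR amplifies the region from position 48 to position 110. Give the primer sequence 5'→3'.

The reverse primer's reverse complement ACTGGGTATGACGAGG matches the template at positions 95–110; the product starts at position 48.
The forward primer is identical to the top strand over positions 48–58: ACCACCGCAGT.

5'-ACCACCGCAGT-3'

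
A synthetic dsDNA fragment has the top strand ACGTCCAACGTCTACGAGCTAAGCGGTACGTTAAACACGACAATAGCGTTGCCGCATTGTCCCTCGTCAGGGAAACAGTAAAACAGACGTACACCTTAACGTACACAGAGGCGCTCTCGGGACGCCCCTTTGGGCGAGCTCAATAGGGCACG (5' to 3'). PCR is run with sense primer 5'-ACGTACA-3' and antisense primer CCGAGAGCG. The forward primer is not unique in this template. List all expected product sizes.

34 bp, 22 bp

The forward primer ACGTACA matches the top strand at positions 87–93, 99–105.
The reverse primer's reverse complement is CGCTCTCGG, matching at positions 112–120.
Each forward site pairs with the reverse site to give a product ending at position 120: sizes 34, 22 bp.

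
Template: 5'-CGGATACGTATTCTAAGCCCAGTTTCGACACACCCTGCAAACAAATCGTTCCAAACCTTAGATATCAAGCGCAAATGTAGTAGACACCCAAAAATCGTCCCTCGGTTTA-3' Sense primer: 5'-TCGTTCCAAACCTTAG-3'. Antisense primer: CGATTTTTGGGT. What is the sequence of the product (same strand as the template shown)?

Forward primer TCGTTCCAAACCTTAG is found on the top strand at positions 46–61.
The reverse primer's reverse complement is ACCCAAAAATCG, which matches the template at positions 86–97.
The product is the template from position 46 through 97 (52 bp).

5'-TCGTTCCAAACCTTAGATATCAAGCGCAAATGTAGTAGACACCCAAAAATCG-3'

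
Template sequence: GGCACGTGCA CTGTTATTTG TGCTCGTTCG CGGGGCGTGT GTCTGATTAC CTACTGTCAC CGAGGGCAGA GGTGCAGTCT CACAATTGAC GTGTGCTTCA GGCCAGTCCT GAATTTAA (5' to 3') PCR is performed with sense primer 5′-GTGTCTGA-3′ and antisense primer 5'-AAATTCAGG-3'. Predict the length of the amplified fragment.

78 bp

The forward primer matches the template at positions 39–46.
Taking the reverse complement of AAATTCAGG gives CCTGAATTT, found at positions 108–116 on the template; the primer anneals here to the top strand with its 3' end pointing upstream.
The product runs from position 39 to position 116, so its length is 116 − 39 + 1 = 78 bp.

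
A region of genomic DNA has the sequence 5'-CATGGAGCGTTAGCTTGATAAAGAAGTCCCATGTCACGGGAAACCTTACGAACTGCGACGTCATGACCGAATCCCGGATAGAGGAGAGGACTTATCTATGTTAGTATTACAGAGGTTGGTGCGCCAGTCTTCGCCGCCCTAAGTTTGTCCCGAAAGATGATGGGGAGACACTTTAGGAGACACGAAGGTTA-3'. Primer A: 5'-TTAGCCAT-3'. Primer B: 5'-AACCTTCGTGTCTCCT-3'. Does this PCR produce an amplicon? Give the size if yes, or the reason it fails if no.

No product — primer A has no binding site in the template.

Primer A (TTAGCCAT) does not match the top strand, and its reverse complement ATGGCTAA does not match either.
With no annealing site for primer A, no amplification occurs.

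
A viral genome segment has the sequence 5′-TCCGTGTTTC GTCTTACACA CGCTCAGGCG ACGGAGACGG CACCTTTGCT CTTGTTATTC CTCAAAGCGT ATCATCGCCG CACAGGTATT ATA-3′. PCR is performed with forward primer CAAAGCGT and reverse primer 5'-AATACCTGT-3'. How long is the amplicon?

28 bp

Scanning the template, CAAAGCGT occurs at positions 63–70; this primer anneals to the bottom strand there with its 3' end pointing downstream.
Taking the reverse complement of AATACCTGT gives ACAGGTATT, found at positions 82–90 on the template; the primer anneals here to the top strand with its 3' end pointing upstream.
The product runs from position 63 to position 90, so its length is 90 − 63 + 1 = 28 bp.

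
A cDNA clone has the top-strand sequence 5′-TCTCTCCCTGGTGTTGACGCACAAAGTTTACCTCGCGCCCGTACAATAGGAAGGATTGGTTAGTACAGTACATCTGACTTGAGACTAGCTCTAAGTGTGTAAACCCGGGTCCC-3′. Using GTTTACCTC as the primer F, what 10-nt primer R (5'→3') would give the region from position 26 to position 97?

5'-CACTTAGAGC-3'

The product's 3' end on the top strand is position 97.
The reverse primer anneals to the top strand over positions 88–97, i.e. to GCTCTAAGTG.
Its sequence written 5'→3' is the reverse complement: CACTTAGAGC.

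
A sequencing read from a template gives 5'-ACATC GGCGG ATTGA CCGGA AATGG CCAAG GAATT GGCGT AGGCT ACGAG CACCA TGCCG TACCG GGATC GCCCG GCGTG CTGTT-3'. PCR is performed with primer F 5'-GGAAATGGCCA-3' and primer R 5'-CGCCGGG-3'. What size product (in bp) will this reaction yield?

61 bp

Forward primer GGAAATGGCCA is found on the top strand at positions 18–28.
Taking the reverse complement of CGCCGGG gives CCCGGCG, found at positions 72–78 on the template; the primer anneals here to the top strand with its 3' end pointing upstream.
Product length = (reverse-primer end) − (forward-primer start) + 1 = 78 − 18 + 1 = 61 bp.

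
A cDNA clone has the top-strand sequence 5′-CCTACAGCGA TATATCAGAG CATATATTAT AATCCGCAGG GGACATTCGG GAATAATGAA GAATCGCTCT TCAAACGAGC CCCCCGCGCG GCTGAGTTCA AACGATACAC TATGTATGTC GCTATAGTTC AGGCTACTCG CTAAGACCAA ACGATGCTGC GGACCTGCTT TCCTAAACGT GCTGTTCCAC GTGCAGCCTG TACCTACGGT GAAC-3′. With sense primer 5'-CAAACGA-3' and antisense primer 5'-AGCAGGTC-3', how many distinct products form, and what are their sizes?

Three products: 98 bp, 71 bp, 22 bp

The forward primer CAAACGA matches the top strand at positions 72–78, 99–105, 148–154.
The reverse primer's reverse complement is GACCTGCT, matching at positions 162–169.
Each forward site pairs with the reverse site to give a product ending at position 169: sizes 98, 71, 22 bp.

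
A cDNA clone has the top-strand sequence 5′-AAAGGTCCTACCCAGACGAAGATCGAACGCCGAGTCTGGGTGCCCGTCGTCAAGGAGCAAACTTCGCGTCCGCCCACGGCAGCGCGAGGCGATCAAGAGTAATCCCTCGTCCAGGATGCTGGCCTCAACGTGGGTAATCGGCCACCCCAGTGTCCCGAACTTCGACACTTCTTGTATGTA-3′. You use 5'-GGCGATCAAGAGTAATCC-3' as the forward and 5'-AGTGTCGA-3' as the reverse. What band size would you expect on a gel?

Scanning the template, GGCGATCAAGAGTAATCC occurs at positions 88–105; this primer anneals to the bottom strand there with its 3' end pointing downstream.
The reverse primer's reverse complement is TCGACACT, which matches the template at positions 162–169.
Amplicon spans positions 88–169: 82 bp.

82 bp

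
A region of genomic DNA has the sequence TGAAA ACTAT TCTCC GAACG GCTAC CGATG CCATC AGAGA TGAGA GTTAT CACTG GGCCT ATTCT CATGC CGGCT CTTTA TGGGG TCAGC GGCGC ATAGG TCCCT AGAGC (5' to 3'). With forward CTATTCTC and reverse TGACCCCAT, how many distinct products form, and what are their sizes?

The forward primer CTATTCTC matches the top strand at positions 7–14, 59–66.
The reverse primer's reverse complement is ATGGGGTCA, matching at positions 80–88.
Each forward site pairs with the reverse site to give a product ending at position 88: sizes 82, 30 bp.

Two products: 82 bp, 30 bp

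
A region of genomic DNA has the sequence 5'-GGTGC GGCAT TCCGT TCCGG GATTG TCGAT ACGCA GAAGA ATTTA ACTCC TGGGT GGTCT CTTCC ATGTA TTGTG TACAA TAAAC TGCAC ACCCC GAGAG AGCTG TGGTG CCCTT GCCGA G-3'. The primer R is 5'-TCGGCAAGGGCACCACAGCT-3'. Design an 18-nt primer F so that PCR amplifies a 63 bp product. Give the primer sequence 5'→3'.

5'-TCTCTTCCATGTATTGTG-3'

The reverse primer's reverse complement AGCTGTGGTGCCCTTGCCGA matches the template at positions 101–120, so the product ends at position 120.
A 63 bp product then starts at position 120 − 63 + 1 = 58.
The forward primer is identical to the top strand there: TCTCTTCCATGTATTGTG.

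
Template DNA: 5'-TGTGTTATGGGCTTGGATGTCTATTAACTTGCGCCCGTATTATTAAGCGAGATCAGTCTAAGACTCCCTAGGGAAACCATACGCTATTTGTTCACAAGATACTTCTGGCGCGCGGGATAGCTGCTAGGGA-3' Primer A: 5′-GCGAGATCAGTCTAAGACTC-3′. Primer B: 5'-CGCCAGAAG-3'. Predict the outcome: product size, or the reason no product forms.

Primer A (GCGAGATCAGTCTAAGACTC) matches the top strand at positions 47–66; it acts as a forward primer.
Primer B's reverse complement is CTTCTGGCG, matching the top strand at positions 102–110; it acts as a reverse primer.
The 3' ends face each other across positions 47–110, giving a 64 bp product.

Yes — a 64 bp product.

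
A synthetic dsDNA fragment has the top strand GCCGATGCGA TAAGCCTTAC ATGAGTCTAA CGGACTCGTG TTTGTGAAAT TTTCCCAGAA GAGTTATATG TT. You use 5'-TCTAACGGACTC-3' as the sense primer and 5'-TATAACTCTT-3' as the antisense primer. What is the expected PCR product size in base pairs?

43 bp

Scanning the template, TCTAACGGACTC occurs at positions 26–37; this primer anneals to the bottom strand there with its 3' end pointing downstream.
Taking the reverse complement of TATAACTCTT gives AAGAGTTATA, found at positions 59–68 on the template; the primer anneals here to the top strand with its 3' end pointing upstream.
Amplicon spans positions 26–68: 43 bp.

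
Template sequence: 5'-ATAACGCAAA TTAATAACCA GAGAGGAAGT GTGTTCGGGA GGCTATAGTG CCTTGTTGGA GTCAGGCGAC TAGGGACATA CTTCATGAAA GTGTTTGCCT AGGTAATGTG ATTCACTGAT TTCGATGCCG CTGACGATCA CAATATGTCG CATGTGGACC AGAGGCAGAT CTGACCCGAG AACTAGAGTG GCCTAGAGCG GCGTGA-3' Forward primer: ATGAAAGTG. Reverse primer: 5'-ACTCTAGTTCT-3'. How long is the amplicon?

105 bp

Forward primer ATGAAAGTG is found on the top strand at positions 85–93.
Reverse complement of the reverse primer: AGAACTAGAGT. This occurs on the top strand at positions 179–189.
The product runs from position 85 to position 189, so its length is 189 − 85 + 1 = 105 bp.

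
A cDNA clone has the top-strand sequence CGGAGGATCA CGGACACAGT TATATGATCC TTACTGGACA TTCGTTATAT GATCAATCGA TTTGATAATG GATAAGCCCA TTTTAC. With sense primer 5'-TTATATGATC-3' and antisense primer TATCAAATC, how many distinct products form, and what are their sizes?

Two products: 48 bp, 23 bp

The forward primer TTATATGATC matches the top strand at positions 20–29, 45–54.
The reverse primer's reverse complement is GATTTGATA, matching at positions 59–67.
Each forward site pairs with the reverse site to give a product ending at position 67: sizes 48, 23 bp.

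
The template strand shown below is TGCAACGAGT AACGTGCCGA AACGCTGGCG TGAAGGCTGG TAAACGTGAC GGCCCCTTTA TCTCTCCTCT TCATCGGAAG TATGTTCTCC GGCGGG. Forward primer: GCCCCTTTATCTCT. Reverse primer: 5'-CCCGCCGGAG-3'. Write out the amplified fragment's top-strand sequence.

5'-GCCCCTTTATCTCTCCTCTTCATCGGAAGTATGTTCTCCGGCGGG-3'

Forward primer GCCCCTTTATCTCT is found on the top strand at positions 52–65.
Taking the reverse complement of CCCGCCGGAG gives CTCCGGCGGG, found at positions 87–96 on the template; the primer anneals here to the top strand with its 3' end pointing upstream.
The product is the template from position 52 through 96 (45 bp).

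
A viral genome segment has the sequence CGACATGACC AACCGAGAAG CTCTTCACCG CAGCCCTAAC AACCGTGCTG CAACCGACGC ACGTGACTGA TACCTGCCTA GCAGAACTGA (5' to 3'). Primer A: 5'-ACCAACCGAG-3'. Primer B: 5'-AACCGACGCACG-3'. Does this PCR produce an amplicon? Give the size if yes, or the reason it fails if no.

No product — both primers anneal to the same strand and extend in the same direction.

Primer A (ACCAACCGAG) matches the top strand at positions 8–17 (3' end points downstream).
Primer B (AACCGACGCACG) also matches the top strand directly, at positions 52–63 — its reverse complement CGTGCGTCGGTT is not present.
Both primers anneal to the bottom strand with 3' ends pointing the same way, so neither can prime synthesis back toward the other.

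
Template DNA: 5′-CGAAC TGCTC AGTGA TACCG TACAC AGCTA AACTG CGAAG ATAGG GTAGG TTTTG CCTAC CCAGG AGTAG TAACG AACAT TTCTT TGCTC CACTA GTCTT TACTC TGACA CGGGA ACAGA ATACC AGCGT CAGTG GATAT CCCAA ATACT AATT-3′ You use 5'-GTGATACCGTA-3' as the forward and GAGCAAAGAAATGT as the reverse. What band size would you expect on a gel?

Scanning the template, GTGATACCGTA occurs at positions 12–22; this primer anneals to the bottom strand there with its 3' end pointing downstream.
The reverse primer's reverse complement is ACATTTCTTTGCTC, which matches the template at positions 77–90.
Product length = (reverse-primer end) − (forward-primer start) + 1 = 90 − 12 + 1 = 79 bp.

79 bp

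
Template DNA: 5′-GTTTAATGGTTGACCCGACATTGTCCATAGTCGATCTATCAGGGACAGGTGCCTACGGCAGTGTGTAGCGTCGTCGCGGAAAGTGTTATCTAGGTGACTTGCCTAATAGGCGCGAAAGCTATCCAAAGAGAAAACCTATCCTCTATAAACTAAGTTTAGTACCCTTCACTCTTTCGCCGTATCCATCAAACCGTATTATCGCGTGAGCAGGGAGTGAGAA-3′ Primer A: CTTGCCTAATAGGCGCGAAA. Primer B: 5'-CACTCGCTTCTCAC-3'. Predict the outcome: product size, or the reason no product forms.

No product — primer B has no binding site in the template.

Primer B (CACTCGCTTCTCAC) does not match the top strand, and its reverse complement GTGAGAAGCGAGTG does not match either.
With no annealing site for primer B, no amplification occurs.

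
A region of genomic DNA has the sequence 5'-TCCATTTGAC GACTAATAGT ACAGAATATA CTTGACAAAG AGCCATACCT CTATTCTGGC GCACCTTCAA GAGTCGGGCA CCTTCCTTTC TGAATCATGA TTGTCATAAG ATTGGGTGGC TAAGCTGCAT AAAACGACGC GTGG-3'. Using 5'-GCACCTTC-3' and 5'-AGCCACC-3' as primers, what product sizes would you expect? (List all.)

61 bp, 44 bp

The forward primer GCACCTTC matches the top strand at positions 61–68, 78–85.
The reverse primer's reverse complement is GGTGGCT, matching at positions 115–121.
Each forward site pairs with the reverse site to give a product ending at position 121: sizes 61, 44 bp.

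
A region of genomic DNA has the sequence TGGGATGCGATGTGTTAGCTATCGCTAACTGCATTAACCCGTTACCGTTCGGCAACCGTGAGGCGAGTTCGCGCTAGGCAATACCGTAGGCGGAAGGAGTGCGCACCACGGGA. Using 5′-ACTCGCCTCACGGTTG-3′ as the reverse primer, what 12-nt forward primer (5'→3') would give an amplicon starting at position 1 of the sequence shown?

The reverse primer's reverse complement CAACCGTGAGGCGAGT matches the template at positions 53–68; the product starts at position 1.
The forward primer is identical to the top strand over positions 1–12: TGGGATGCGATG.

5'-TGGGATGCGATG-3'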